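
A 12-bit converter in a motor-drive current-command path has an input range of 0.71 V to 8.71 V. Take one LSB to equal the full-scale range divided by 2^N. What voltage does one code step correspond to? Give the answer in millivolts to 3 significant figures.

1.95 mV

Full-scale range = 8.71 V − (0.71 V) = 8 V.
Number of codes = 2^12 = 4096.
LSB = 8 V / 2^12 = 1.95 mV.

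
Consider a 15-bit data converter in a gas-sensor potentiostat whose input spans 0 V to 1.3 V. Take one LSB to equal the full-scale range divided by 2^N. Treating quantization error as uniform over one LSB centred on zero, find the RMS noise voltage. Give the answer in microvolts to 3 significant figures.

Full-scale range = 1.3 V.
LSB = 1.3 V / 2^15 = 39.673 µV.
σ_q = LSB/√12 = 39.673 µV/3.4641 = 11.5 µV.

11.5 µV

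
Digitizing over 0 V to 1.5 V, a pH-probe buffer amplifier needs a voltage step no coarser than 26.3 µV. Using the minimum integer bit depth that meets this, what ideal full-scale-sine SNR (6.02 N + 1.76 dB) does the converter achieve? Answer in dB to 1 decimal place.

98.1 dB

Full-scale range = 1.5 V.
Required number of levels: 1.5/26.3 µV = 57034; smallest N with 2^N ≥ that is 16.
SNR = 6.02 × 16 + 1.76 = 98.08 dB.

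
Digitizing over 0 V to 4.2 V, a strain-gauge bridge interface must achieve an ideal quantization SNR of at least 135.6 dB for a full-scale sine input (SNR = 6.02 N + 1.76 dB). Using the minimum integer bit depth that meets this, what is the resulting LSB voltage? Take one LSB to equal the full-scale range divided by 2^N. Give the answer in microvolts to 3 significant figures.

0.501 µV

Span = 4.2 V.
N ≥ (135.6 − 1.76)/6.02 = 22.233 → N_min = 23.
LSB = 4.2 V ÷ 2^23 = 4.2/8388608 V = 0.501 µV.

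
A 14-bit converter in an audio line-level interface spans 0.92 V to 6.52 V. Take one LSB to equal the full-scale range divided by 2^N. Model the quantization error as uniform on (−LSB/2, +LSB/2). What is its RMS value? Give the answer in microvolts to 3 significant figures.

The full-scale span is 6.52 − (0.92) = 5.6 V.
One LSB is 5.6 V / 16384 = 341.80 µV.
For a uniform distribution on [−LSB/2, +LSB/2], V_rms = LSB/√12 = 341.80 µV/3.4641 = 98.7 µV.

98.7 µV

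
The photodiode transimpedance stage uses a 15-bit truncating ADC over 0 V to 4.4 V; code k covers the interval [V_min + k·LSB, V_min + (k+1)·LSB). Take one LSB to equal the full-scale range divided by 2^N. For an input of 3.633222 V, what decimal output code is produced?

Full-scale range = 4.4 V. LSB = 4.4 V / 2^15 ≈ 134.3 µV.
(V_in − V_min) × 2^15/range = (3.633222 − (0)) × 32768/4.4 = 27057.595.
Floor → code = 27057.

27057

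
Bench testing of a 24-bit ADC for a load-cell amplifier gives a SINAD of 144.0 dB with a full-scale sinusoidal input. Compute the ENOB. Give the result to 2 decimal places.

ENOB = (SINAD − 1.76) / 6.02 = (144.0 − 1.76) / 6.02 = 142.24 / 6.02 = 23.6279.

23.63 bits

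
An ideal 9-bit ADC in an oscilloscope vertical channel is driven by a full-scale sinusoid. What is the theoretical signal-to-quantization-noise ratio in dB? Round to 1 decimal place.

55.9 dB

For an ideal N-bit converter with full-scale sine input, SNR = 6.02 N + 1.76 dB. SNR = 6.02 × 9 + 1.76 = 54.18 + 1.76 = 55.94 dB.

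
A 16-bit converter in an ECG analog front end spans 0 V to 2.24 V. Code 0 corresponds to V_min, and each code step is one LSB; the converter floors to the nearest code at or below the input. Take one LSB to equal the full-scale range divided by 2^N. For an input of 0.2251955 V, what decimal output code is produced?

6588

Range is 2.24 V. LSB = 2.24 V / 2^16 ≈ 34.18 µV.
(V_in − V_min) × 2^16/range = (0.2251955 − (0)) × 65536/2.24 = 6588.577.
Floor → code = 6588.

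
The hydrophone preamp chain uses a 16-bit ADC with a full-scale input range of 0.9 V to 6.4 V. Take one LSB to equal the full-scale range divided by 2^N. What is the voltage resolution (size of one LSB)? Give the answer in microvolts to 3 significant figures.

83.9 µV

Range = 6.4 − (0.9) = 5.5 V.
Number of codes = 2^16 = 65536.
LSB = 5.5 V ÷ 2^16 = 5.5/65536 V = 83.9 µV.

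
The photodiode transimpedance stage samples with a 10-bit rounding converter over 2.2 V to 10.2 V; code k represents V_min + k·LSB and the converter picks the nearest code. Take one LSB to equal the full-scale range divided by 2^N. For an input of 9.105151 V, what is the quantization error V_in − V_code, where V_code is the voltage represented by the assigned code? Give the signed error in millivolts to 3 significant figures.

Full-scale range = 10.2 V − (2.2 V) = 8 V. LSB = 8 V / 2^10 ≈ 7.813 mV.
(V_in − V_min)/LSB = (9.105151 − (2.2)) × 1024/8 = 883.8593 → nearest code k = 884.
V_code = V_min + k × range/2^10 = 2.2 + 884 × 8/1024 = 9.106250000 V.
V_in − V_code = 9.105151 − (9.106250000) = −1.10 mV.

−1.10 mV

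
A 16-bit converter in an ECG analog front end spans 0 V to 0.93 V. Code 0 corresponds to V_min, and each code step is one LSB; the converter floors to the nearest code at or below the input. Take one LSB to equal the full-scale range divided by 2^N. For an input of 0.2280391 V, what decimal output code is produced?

Range is 0.93 V. LSB = 0.93 V / 2^16 ≈ 14.19 µV.
V_in − V_min = 0.2280391 − (0) = 0.2280391 V.
Divide by LSB: 0.2280391 × 65536/0.93 = 16069.6457.
Truncating gives code 16069.

16069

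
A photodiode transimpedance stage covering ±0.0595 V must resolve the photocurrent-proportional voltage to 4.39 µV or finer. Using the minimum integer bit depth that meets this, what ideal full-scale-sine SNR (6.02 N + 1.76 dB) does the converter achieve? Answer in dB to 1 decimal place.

Span: 0.0595 V − (-0.0595 V) = 0.119 V.
Need 2^N ≥ 0.119 V / 4.39 µV = 27110 → N_min = 15.
SNR = 6.02 × 15 + 1.76 = 92.06 dB.

92.1 dB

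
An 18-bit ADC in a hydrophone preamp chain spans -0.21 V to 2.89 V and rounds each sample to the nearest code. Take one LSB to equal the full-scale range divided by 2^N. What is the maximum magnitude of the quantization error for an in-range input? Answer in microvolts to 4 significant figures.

The full-scale span is 2.89 − (-0.21) = 3.1 V.
LSB = 3.1 V ÷ 2^18 = 3.1/262144 V = 11.8256 µV.
A rounding quantizer has |error| ≤ LSB/2 = 5.913 µV.

5.913 µV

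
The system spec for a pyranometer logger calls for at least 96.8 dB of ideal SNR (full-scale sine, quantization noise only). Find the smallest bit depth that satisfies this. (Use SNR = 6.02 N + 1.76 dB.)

6.02 N + 1.76 ≥ 96.8 gives N ≥ 15.787, so the minimum integer is 16.

16 bits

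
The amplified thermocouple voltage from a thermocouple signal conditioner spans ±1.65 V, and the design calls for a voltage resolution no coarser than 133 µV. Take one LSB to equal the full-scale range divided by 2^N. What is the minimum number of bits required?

15 bits

The full-scale span is 1.65 − (-1.65) = 3.3 V.
Levels needed ≥ 3.3/133 µV = 24810. 2^15 = 32768 suffices, so N_min = 15.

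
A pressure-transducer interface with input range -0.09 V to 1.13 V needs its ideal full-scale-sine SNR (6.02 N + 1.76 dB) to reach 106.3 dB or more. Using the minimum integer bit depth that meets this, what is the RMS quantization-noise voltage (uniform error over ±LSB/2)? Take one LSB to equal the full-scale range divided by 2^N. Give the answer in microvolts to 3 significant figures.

Span: 1.13 V − (-0.09 V) = 1.22 V.
N ≥ (106.3 − 1.76)/6.02 = 17.365 → N_min = 18.
LSB = 1.22 V / 2^18 = 4.6539 µV.
σ_q = LSB/√12 = 4.6539 µV/3.4641 = 1.34 µV.

1.34 µV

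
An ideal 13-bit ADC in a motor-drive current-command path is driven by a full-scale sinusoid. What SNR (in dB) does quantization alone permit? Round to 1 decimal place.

80.0 dB

6.02(13) + 1.76 = 78.26 + 1.76 = 80.02 dB.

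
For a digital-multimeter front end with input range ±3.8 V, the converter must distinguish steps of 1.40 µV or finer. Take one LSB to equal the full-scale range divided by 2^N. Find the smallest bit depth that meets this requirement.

Range = 3.8 − (-3.8) = 7.6 V.
Levels needed ≥ 7.6/1.40 µV = 5.429e6. 2^23 = 8388608 suffices, so N_min = 23.

23 bits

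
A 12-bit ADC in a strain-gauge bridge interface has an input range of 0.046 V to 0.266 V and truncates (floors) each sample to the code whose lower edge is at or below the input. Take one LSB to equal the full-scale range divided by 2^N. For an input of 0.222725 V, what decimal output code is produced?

Span: 0.266 V − (0.046 V) = 0.22 V. LSB = 0.22 V / 2^12 ≈ 53.71 µV.
V_in − V_min = 0.222725 − (0.046) = 0.176725 V.
Divide by LSB: 0.176725 × 4096/0.22 = 3290.2982.
Truncating gives code 3290.

3290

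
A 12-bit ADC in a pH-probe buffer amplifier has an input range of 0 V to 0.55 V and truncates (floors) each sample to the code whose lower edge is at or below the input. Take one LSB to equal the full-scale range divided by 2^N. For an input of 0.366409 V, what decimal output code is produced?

V_FS = 0.55 V. LSB = 0.55 V / 2^12 ≈ 134.3 µV.
(V_in − V_min) × 2^12/range = (0.366409 − (0)) × 4096/0.55 = 2728.748.
Floor → code = 2728.

2728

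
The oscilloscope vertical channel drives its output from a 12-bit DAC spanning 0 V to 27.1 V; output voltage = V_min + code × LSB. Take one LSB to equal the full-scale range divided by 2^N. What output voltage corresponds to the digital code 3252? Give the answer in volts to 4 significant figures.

21.52 V

Full-scale range = 27.1 V. LSB = 27.1 V / 2^12.
V_out = V_min + code × LSB = 0 V + 3252 × 27.1 V / 4096
      = 0 V + 21.5159 V = 21.5159 V.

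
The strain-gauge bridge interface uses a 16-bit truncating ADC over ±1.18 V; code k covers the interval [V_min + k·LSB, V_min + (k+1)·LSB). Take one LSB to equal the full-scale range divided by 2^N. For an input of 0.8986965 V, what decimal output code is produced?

57724

Range = 1.18 − (-1.18) = 2.36 V. LSB = 2.36 V / 2^16 ≈ 36.01 µV.
code = ⌊(V_in − V_min)/LSB⌋ = ⌊(V_in − V_min) × 2^16 / range⌋
     = ⌊(0.8986965 − (-1.18)) × 65536 / 2.36⌋ = ⌊2.0786965 × 65536/2.36⌋
     = ⌊57724.345⌋ = 57724.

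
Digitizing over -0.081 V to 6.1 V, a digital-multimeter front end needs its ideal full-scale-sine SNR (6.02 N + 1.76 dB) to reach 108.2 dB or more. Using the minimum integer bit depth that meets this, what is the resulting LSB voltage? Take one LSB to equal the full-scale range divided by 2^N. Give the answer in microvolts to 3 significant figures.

Range = 6.1 − (-0.081) = 6.181 V.
Solving 6.02 N ≥ 108.2 − 1.76: N ≥ 17.681. Round up → N = 18.
LSB = 6.181 V / 2^18 = 23.6 µV.

23.6 µV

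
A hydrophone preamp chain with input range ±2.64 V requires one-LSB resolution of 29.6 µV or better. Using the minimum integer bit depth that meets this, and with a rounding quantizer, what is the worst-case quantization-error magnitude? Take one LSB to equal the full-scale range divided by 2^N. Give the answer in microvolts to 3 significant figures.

10.1 µV

The full-scale span is 2.64 − (-2.64) = 5.28 V.
5.28 V / 29.6 µV = 178400. Since 2^17 = 131072 and 2^18 = 262144, N = 18.
LSB = 5.28 V / 2^18 = 20.142 µV.
Half an LSB is 10.1 µV.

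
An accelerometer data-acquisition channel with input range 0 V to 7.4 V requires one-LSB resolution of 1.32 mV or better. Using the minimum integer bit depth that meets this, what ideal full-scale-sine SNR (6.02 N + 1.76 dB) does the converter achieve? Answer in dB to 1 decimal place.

Span = 7.4 V.
Levels needed ≥ 7.4/1.32 mV = 5606. 2^13 = 8192 suffices, so N_min = 13.
Ideal SNR at N = 13: 6.02·13 + 1.76 = 80.0 dB.

80.0 dB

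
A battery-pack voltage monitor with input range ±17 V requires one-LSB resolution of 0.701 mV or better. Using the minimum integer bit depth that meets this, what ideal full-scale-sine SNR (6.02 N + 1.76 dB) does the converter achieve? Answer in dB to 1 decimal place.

98.1 dB

Range = 17 − (-17) = 34 V.
Need 2^N ≥ 34 V / 0.701 mV = 48500 → N_min = 16.
SNR = 6.02 × 16 + 1.76 = 98.08 dB.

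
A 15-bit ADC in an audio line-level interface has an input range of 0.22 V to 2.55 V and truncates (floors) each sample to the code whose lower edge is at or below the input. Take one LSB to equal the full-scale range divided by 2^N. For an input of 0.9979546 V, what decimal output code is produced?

Range = 2.55 − (0.22) = 2.33 V. LSB = 2.33 V / 2^15 ≈ 71.11 µV.
V_in − V_min = 0.9979546 − (0.22) = 0.7779546 V.
Divide by LSB: 0.7779546 × 32768/2.33 = 10940.7795.
Truncating gives code 10940.

10940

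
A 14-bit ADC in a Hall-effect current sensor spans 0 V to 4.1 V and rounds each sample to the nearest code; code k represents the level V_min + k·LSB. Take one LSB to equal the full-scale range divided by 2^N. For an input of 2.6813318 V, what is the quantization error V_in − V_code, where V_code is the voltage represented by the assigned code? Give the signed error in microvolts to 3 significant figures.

Full-scale range = 4.1 V. LSB = 4.1 V / 2^14 ≈ 250.2 µV.
Position in LSBs: (2.6813318 − (0)) × 16384/4.1 = 10714.8635; rounding gives k = 10715.
V_code = 0 + (10715/16384) × 4.1 = 2.6813659668 V.
Error = V_in − V_code = 2.6813318 − (2.6813659668) = −34.2 µV.

−34.2 µV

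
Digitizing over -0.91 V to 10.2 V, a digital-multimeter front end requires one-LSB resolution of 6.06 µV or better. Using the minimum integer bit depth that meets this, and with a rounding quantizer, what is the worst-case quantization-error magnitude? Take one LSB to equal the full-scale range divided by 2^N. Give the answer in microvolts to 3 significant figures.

2.65 µV

The full-scale span is 10.2 − (-0.91) = 11.11 V.
Required number of levels: 11.11/6.06 µV = 1.8333e6; smallest N with 2^N ≥ that is 21.
Step size = 11.11/2097152 V = 5.2977 µV.
Half an LSB is 2.65 µV.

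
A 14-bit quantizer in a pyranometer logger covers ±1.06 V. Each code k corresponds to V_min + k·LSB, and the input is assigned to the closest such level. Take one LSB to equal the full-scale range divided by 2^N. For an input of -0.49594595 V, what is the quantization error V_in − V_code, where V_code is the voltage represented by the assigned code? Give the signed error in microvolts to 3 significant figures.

+23.3 µV

Range = 1.06 − (-1.06) = 2.12 V. LSB = 2.12 V / 2^14 ≈ 129.4 µV.
Position in LSBs: (-0.49594595 − (-1.06)) × 16384/2.12 = 4359.1800; rounding gives k = 4359.
V_code = -1.06 + (4359/16384) × 2.12 = -0.49596923828 V.
e = -0.49594595 − (-0.49596923828) = +23.3 µV.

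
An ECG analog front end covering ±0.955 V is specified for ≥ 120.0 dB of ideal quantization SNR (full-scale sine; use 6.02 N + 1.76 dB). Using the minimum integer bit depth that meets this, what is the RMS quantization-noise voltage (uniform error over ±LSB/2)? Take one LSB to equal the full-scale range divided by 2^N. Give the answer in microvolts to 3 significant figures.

0.526 µV

The full-scale span is 0.955 − (-0.955) = 1.91 V.
Solving 6.02 N ≥ 120.0 − 1.76: N ≥ 19.641. Round up → N = 20.
LSB = 1.91 V / 2^20 = 1.8215 µV.
V_rms = LSB/√12 = 0.526 µV.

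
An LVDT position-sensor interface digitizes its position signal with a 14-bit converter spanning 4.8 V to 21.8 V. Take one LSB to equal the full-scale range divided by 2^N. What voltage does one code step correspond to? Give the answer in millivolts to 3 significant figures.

Full-scale range = 21.8 V − (4.8 V) = 17 V.
2^14 = 16384 levels.
LSB = 17 V / 2^14 = 1.04 mV.

1.04 mV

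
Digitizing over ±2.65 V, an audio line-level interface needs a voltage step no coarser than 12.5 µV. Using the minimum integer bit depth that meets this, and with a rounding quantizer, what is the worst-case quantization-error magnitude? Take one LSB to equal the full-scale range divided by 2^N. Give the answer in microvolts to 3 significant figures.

Range = 2.65 − (-2.65) = 5.3 V.
Required number of levels: 5.3/12.5 µV = 424000; smallest N with 2^N ≥ that is 19.
One LSB is 5.3 V / 524288 = 10.109 µV.
Max error for round-to-nearest is LSB/2 = 5.05 µV.

5.05 µV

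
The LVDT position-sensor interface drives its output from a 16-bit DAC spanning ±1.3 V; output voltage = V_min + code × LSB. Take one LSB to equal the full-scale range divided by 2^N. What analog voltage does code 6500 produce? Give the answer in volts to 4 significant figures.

Full-scale range = 1.3 V − (-1.3 V) = 2.6 V. LSB = 2.6 V / 2^16.
V_out = V_min + code × LSB = -1.3 V + 6500 × 2.6 V / 65536
      = -1.3 + 0.257874 = -1.04213 V.

-1.042 V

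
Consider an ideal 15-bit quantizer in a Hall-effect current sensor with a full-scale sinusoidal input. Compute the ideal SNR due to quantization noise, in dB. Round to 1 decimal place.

6.02(15) + 1.76 = 90.30 + 1.76 = 92.06 dB.

92.1 dB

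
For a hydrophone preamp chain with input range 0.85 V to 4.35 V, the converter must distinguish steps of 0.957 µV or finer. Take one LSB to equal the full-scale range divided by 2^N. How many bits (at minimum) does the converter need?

22 bits

The full-scale span is 4.35 − (0.85) = 3.5 V.
Levels needed ≥ 3.5/0.957 µV = 3.657e6. 2^22 = 4194304 suffices, so N_min = 22.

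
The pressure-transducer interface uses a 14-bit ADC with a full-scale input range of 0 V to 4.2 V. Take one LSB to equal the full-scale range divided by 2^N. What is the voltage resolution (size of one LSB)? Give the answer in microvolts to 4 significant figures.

Range is 4.2 V.
Number of codes = 2^14 = 16384.
LSB = 4.2 V / 2^14 = 256.3 µV.

256.3 µV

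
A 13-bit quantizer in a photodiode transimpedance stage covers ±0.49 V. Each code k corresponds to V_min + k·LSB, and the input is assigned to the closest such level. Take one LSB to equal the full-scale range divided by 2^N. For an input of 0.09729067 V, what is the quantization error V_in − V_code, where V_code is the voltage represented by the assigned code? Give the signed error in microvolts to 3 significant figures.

+32.4 µV

Full-scale range = 0.49 V − (-0.49 V) = 0.98 V. LSB = 0.98 V / 2^13 ≈ 119.6 µV.
(0.09729067 − (-0.49)) / LSB = 0.58729067 × 8192/0.98 = 4909.2706. Nearest integer: k = 4909.
V_code = -0.49 + (4909/8192) × 0.98 = 0.09725830078 V.
e = 0.09729067 − (0.09725830078) = +32.4 µV.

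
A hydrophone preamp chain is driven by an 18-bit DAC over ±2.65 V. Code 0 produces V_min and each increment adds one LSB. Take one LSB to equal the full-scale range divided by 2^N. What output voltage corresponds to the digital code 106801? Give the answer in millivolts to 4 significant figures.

The full-scale span is 2.65 − (-2.65) = 5.3 V. LSB = 5.3 V / 2^18.
Output = V_min + (106801/262144) × range = -2.65 + 0.407413 × 5.3 V
      = -2.65 + 2.15929 = -0.490709 V.

-490.7 mV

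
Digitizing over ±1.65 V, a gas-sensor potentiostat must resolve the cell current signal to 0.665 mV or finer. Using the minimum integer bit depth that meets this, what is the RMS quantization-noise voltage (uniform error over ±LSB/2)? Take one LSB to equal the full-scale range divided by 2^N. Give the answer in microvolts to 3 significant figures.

116 µV

Full-scale range = 1.65 V − (-1.65 V) = 3.3 V.
Required number of levels: 3.3/0.665 mV = 4962.4; smallest N with 2^N ≥ that is 13.
One LSB is 3.3 V / 8192 = 402.83 µV.
σ_q = LSB/√12 = 402.83 µV/3.4641 = 116 µV.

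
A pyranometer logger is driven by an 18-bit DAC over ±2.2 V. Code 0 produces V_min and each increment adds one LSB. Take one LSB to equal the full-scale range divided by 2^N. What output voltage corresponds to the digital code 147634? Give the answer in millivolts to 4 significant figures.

278.0 mV

The full-scale span is 2.2 − (-2.2) = 4.4 V. LSB = 4.4 V / 2^18.
V_out = V_min + code × LSB = -2.2 V + 147634 × 4.4 V / 262144
      = -2.2 V + 2.47799 V = 0.277988 V.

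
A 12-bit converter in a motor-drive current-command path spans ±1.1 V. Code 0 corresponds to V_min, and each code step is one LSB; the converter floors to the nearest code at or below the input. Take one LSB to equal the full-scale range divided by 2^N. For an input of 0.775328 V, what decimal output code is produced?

Range = 1.1 − (-1.1) = 2.2 V. LSB = 2.2 V / 2^12 ≈ 0.5371 mV.
V_in − V_min = 0.775328 − (-1.1) = 1.875328 V.
Divide by LSB: 1.875328 × 4096/2.2 = 3491.5198.
Truncating gives code 3491.

3491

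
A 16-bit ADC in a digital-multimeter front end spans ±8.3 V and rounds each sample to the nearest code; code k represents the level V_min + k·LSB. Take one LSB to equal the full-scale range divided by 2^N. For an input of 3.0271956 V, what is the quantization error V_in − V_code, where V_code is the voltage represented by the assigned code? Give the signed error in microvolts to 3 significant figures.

Full-scale range = 8.3 V − (-8.3 V) = 16.6 V. LSB = 16.6 V / 2^16 ≈ 253.3 µV.
(V_in − V_min)/LSB = (3.0271956 − (-8.3)) × 65536/16.6 = 44719.2223 → nearest code k = 44719.
V_code = -8.3 + (44719/65536) × 16.6 = 3.0271392822 V.
V_in − V_code = 3.0271956 − (3.0271392822) = +56.3 µV.

+56.3 µV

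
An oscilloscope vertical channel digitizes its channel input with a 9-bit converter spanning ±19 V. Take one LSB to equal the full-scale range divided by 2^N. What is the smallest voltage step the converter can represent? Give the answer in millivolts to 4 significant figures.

74.22 mV

Full-scale range = 19 V − (-19 V) = 38 V.
There are 2^9 = 512 steps.
Step size = 38/512 V = 74.22 mV.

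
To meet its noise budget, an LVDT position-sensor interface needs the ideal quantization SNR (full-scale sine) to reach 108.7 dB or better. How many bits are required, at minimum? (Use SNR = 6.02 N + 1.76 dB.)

18 bits

6.02 N + 1.76 ≥ 108.7 gives N ≥ 17.764, so the minimum integer is 18.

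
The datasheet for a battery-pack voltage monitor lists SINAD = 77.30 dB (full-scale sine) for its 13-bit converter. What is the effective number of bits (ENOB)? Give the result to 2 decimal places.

12.55 bits

ENOB = (77.30 − 1.76)/6.02 = 12.5482 bits.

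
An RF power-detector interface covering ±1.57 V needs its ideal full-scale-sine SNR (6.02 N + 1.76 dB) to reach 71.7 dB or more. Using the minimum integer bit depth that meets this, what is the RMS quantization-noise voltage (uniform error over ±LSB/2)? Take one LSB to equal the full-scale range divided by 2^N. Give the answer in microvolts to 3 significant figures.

221 µV

Full-scale range = 1.57 V − (-1.57 V) = 3.14 V.
N ≥ (71.7 − 1.76)/6.02 = 11.618 → N_min = 12.
Step size = 3.14/4096 V = 0.76660 mV.
V_rms = LSB/√12 = 221 µV.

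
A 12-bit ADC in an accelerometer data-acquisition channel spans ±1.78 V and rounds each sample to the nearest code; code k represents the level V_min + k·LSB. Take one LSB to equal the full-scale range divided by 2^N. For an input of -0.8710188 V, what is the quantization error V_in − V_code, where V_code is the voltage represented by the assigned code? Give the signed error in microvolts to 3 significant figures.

Range = 1.78 − (-1.78) = 3.56 V. LSB = 3.56 V / 2^12 ≈ 0.8691 mV.
(-0.8710188 − (-1.78)) / LSB = 0.9089812 × 4096/3.56 = 1045.8390. Nearest integer: k = 1046.
V_code = V_min + k × range/2^12 = -1.78 + 1046 × 3.56/4096 = -0.8708789063 V.
V_in − V_code = -0.8710188 − (-0.8708789063) = −140 µV.

−140 µV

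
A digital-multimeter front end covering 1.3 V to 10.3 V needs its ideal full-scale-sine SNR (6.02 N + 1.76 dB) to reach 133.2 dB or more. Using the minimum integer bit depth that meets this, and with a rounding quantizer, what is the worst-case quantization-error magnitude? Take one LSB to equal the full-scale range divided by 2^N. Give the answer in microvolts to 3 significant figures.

1.07 µV

Span: 10.3 V − (1.3 V) = 9 V.
Required N = ⌈(133.2 − 1.76)/6.02⌉ = ⌈21.834⌉ = 22.
One LSB is 9 V / 4194304 = 2.1458 µV.
Max error for round-to-nearest is LSB/2 = 1.07 µV.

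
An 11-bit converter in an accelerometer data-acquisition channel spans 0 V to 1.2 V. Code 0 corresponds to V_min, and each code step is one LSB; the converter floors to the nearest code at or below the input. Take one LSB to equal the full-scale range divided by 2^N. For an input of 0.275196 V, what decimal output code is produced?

469

Span = 1.2 V. LSB = 1.2 V / 2^11 ≈ 0.5859 mV.
(V_in − V_min) × 2^11/range = (0.275196 − (0)) × 2048/1.2 = 469.668.
Floor → code = 469.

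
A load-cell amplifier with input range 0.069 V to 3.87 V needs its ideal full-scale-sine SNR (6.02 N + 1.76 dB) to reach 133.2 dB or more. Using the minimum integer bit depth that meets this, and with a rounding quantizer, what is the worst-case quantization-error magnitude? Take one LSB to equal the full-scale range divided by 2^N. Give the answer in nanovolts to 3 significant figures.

453 nV

Span: 3.87 V − (0.069 V) = 3.801 V.
N ≥ (133.2 − 1.76)/6.02 = 21.834 → N_min = 22.
LSB = 3.801 V ÷ 2^22 = 3.801/4194304 V = 0.90623 µV.
|e|_max = LSB/2 = 453 nV.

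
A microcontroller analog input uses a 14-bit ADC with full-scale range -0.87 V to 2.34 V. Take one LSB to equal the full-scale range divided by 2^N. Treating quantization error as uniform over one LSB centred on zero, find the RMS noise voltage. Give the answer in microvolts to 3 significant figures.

56.6 µV

Span: 2.34 V − (-0.87 V) = 3.21 V.
One LSB is 3.21 V / 16384 = 195.92 µV.
σ_q = LSB/√12 = 195.92 µV/3.4641 = 56.6 µV.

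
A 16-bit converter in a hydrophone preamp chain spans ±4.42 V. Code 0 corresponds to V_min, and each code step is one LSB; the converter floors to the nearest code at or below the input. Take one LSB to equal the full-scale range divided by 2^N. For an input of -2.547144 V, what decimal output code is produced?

13884

The full-scale span is 4.42 − (-4.42) = 8.84 V. LSB = 8.84 V / 2^16 ≈ 134.9 µV.
(V_in − V_min) × 2^16/range = (-2.547144 − (-4.42)) × 65536/8.84 = 13884.558.
Floor → code = 13884.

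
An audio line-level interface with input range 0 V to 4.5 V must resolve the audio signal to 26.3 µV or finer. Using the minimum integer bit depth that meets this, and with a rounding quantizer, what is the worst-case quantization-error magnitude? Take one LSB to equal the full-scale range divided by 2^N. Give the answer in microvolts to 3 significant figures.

Full-scale range = 4.5 V.
Need 2^N ≥ 4.5 V / 26.3 µV = 171100 → N_min = 18.
LSB = 4.5 V ÷ 2^18 = 4.5/262144 V = 17.166 µV.
|e|_max = LSB/2 = 8.58 µV.

8.58 µV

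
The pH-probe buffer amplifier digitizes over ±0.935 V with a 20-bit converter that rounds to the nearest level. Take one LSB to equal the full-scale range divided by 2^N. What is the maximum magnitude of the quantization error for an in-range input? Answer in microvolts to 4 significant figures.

0.8917 µV

Range = 0.935 − (-0.935) = 1.87 V.
Step size = 1.87/1048576 V = 1.78337 µV.
A rounding quantizer has |error| ≤ LSB/2 = 0.8917 µV.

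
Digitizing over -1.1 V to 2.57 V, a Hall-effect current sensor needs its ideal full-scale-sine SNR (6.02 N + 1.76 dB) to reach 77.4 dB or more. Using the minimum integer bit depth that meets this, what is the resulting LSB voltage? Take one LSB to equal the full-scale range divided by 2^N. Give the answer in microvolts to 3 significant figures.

448 µV

Range = 2.57 − (-1.1) = 3.67 V.
Required N = ⌈(77.4 − 1.76)/6.02⌉ = ⌈12.565⌉ = 13.
Step size = 3.67/8192 V = 448 µV.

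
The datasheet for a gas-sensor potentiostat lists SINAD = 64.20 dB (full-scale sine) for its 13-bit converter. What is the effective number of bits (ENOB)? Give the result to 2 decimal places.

10.37 bits

ENOB = (64.20 − 1.76)/6.02 = 10.3721 bits.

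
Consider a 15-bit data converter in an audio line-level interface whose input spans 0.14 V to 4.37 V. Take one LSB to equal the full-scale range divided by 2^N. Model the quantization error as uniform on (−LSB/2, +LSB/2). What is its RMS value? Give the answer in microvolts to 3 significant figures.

37.3 µV

Range = 4.37 − (0.14) = 4.23 V.
One LSB is 4.23 V / 32768 = 129.09 µV.
σ_q = LSB/√12 = 129.09 µV/3.4641 = 37.3 µV.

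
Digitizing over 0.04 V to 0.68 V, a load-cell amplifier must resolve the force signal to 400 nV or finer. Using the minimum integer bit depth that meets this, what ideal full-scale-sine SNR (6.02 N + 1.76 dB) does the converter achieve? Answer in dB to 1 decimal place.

The full-scale span is 0.68 − (0.04) = 0.64 V.
Levels needed ≥ 0.64/400 nV = 1.600e6. 2^21 = 2097152 suffices, so N_min = 21.
Ideal SNR at N = 21: 6.02·21 + 1.76 = 128.2 dB.

128.2 dB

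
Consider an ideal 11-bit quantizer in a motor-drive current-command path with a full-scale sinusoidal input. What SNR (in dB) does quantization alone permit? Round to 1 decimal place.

Ideal quantization SNR: 6.02 × 11 + 1.76 dB = 68.0 dB.

68.0 dB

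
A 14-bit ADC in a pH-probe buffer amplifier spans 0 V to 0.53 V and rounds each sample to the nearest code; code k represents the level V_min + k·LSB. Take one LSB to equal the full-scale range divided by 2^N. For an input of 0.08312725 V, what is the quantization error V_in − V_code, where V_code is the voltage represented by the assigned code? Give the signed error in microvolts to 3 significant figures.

Range is 0.53 V. LSB = 0.53 V / 2^14 ≈ 32.35 µV.
(V_in − V_min)/LSB = (0.08312725 − (0)) × 16384/0.53 = 2569.7299 → nearest code k = 2570.
V_code = 0 + (2570/16384) × 0.53 = 0.083135986328 V.
Error = V_in − V_code = 0.08312725 − (0.083135986328) = −8.74 µV.

−8.74 µV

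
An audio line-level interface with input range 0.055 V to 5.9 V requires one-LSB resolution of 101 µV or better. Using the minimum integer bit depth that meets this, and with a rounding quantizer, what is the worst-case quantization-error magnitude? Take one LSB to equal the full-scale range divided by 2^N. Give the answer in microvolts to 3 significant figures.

44.6 µV

Span: 5.9 V − (0.055 V) = 5.845 V.
Required number of levels: 5.845/101 µV = 57871; smallest N with 2^N ≥ that is 16.
Step size = 5.845/65536 V = 89.188 µV.
|e|_max = LSB/2 = 44.6 µV.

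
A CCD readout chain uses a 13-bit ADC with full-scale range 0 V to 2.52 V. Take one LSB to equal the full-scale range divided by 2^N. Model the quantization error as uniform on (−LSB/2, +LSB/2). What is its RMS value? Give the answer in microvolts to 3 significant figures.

88.8 µV

Full-scale range = 2.52 V.
One LSB is 2.52 V / 8192 = 307.62 µV.
σ_q = LSB/√12 = 307.62 µV/3.4641 = 88.8 µV.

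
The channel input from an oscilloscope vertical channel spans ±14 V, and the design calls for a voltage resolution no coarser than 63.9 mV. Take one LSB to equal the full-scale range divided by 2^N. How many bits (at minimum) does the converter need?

Span: 14 V − (-14 V) = 28 V.
Need 2^N ≥ 28 V / 63.9 mV = 438.2 → N_min = 9.

9 bits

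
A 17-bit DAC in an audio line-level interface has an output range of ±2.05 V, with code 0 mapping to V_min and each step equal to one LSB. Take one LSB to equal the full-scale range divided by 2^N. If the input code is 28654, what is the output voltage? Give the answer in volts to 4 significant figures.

Range = 2.05 − (-2.05) = 4.1 V. LSB = 4.1 V / 2^17.
V_out = -2.05 + 28654 × (4.1/131072) V
      = -2.05 V + 0.896312 V = -1.15369 V.

-1.154 V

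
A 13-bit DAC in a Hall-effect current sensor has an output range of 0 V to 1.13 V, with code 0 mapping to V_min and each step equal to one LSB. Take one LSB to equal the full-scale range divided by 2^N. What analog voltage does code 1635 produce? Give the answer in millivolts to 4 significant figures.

225.5 mV

V_FS = 1.13 V. LSB = 1.13 V / 2^13.
V_out = 0 + 1635 × (1.13/8192) V
      = 0 + 0.225531 = 0.225531 V.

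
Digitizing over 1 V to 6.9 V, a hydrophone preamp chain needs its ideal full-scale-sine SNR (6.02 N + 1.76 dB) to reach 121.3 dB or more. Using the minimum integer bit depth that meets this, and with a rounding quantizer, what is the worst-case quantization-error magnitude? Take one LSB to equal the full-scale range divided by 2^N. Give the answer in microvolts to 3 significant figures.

2.81 µV

The full-scale span is 6.9 − (1) = 5.9 V.
Required N = ⌈(121.3 − 1.76)/6.02⌉ = ⌈19.857⌉ = 20.
Step size = 5.9/1048576 V = 5.6267 µV.
Max error for round-to-nearest is LSB/2 = 2.81 µV.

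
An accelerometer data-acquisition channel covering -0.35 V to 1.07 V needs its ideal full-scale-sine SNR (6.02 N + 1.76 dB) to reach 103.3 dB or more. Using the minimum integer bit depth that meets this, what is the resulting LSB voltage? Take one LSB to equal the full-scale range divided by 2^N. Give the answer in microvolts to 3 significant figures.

10.8 µV

The full-scale span is 1.07 − (-0.35) = 1.42 V.
Required N = ⌈(103.3 − 1.76)/6.02⌉ = ⌈16.867⌉ = 17.
LSB = 1.42 V / 2^17 = 10.8 µV.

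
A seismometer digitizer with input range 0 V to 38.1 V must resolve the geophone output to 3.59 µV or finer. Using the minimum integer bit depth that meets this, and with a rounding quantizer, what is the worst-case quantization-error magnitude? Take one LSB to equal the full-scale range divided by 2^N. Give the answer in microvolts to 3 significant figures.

1.14 µV

Range is 38.1 V.
Need 2^N ≥ 38.1 V / 3.59 µV = 1.061e7 → N_min = 24.
LSB = 38.1 V / 2^24 = 2.2709 µV.
Half an LSB is 1.14 µV.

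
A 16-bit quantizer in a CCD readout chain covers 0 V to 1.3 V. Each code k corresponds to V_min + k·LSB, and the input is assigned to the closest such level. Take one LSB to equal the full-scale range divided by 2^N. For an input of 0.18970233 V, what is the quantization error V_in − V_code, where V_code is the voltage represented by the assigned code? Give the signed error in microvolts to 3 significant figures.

Range is 1.3 V. LSB = 1.3 V / 2^16 ≈ 19.84 µV.
(V_in − V_min)/LSB = (0.18970233 − (0)) × 65536/1.3 = 9563.3322 → nearest code k = 9563.
V_code = 0 + (9563/65536) × 1.3 = 0.18969573975 V.
Error = V_in − V_code = 0.18970233 − (0.18969573975) = +6.59 µV.

+6.59 µV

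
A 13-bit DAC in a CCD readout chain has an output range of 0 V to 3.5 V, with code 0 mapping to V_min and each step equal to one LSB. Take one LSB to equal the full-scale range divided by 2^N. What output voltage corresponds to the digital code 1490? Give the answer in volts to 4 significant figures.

Range is 3.5 V. LSB = 3.5 V / 2^13.
V_out = 0 + 1490 × (3.5/8192) V
      = 0 + 0.636597 = 0.636597 V.

0.6366 V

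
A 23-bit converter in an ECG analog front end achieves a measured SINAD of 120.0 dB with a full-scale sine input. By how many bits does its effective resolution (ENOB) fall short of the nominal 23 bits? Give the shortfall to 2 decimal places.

ENOB = (SINAD − 1.76)/6.02 = (120.0 − 1.76)/6.02 = 19.6412 bits.
23 − 19.6412 = 3.36 bits below nominal.

3.36 bits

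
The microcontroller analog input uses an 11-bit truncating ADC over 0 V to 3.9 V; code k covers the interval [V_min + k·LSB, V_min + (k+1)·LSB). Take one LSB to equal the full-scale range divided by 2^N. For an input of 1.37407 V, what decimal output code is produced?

721

V_FS = 3.9 V. LSB = 3.9 V / 2^11 ≈ 1.904 mV.
V_in − V_min = 1.37407 − (0) = 1.37407 V.
Divide by LSB: 1.37407 × 2048/3.9 = 721.5629.
Truncating gives code 721.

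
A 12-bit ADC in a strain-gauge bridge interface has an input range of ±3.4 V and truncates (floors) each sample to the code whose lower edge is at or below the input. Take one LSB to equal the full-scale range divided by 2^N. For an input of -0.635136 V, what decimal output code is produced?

1665

Range = 3.4 − (-3.4) = 6.8 V. LSB = 6.8 V / 2^12 ≈ 1.660 mV.
(V_in − V_min) × 2^12/range = (-0.635136 − (-3.4)) × 4096/6.8 = 1665.424.
Floor → code = 1665.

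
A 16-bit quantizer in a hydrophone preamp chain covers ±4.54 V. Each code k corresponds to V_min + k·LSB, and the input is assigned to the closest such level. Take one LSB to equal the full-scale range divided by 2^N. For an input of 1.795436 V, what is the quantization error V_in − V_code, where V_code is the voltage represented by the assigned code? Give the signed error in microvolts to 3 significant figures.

−30.9 µV

Range = 4.54 − (-4.54) = 9.08 V. LSB = 9.08 V / 2^16 ≈ 138.5 µV.
(1.795436 − (-4.54)) / LSB = 6.335436 × 65536/9.08 = 45726.7768. Nearest integer: k = 45727.
Reconstructed level: -4.54 + 45727 × 9.08/65536 V = 1.7954669189 V.
V_in − V_code = 1.795436 − (1.7954669189) = −30.9 µV.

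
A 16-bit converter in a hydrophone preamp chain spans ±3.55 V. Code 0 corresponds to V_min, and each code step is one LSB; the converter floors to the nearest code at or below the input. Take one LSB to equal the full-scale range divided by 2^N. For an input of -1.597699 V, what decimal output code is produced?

Full-scale range = 3.55 V − (-3.55 V) = 7.1 V. LSB = 7.1 V / 2^16 ≈ 108.3 µV.
V_in − V_min = -1.597699 − (-3.55) = 1.952301 V.
Divide by LSB: 1.952301 × 65536/7.1 = 18020.5631.
Truncating gives code 18020.

18020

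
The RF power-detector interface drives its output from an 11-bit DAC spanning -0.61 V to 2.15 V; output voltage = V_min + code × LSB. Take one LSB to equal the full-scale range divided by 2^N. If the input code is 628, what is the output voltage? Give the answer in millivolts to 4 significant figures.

236.3 mV

Range = 2.15 − (-0.61) = 2.76 V. LSB = 2.76 V / 2^11.
V_out = V_min + code × LSB = -0.61 V + 628 × 2.76 V / 2048
      = -0.61 + 0.846328 = 0.236328 V.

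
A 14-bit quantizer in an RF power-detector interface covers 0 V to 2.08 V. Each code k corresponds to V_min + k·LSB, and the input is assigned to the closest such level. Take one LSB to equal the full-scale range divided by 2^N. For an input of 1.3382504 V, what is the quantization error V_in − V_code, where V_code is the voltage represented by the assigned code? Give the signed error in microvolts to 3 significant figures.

+37.5 µV

Range is 2.08 V. LSB = 2.08 V / 2^14 ≈ 127.0 µV.
(V_in − V_min)/LSB = (1.3382504 − (0)) × 16384/2.08 = 10541.2955 → nearest code k = 10541.
V_code = 0 + (10541/16384) × 2.08 = 1.3382128906 V.
V_in − V_code = 1.3382504 − (1.3382128906) = +37.5 µV.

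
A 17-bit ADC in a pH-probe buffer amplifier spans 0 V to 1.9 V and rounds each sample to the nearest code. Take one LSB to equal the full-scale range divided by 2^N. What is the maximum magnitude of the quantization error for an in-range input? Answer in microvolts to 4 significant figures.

Range is 1.9 V.
Step size = 1.9/131072 V = 14.4958 µV.
Worst-case error for round-to-nearest is half an LSB: 7.248 µV.

7.248 µV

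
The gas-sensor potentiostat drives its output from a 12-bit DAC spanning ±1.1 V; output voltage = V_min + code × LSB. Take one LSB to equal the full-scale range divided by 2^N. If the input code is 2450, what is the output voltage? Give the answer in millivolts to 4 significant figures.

Span: 1.1 V − (-1.1 V) = 2.2 V. LSB = 2.2 V / 2^12.
V_out = V_min + code × LSB = -1.1 V + 2450 × 2.2 V / 4096
      = -1.1 + 1.31592 = 0.215918 V.

215.9 mV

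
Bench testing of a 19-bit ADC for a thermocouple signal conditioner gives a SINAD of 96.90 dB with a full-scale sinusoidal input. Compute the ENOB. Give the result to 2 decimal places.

(96.90 − 1.76) / 6.02 = 95.14/6.02 = 15.8040 effective bits.

15.80 bits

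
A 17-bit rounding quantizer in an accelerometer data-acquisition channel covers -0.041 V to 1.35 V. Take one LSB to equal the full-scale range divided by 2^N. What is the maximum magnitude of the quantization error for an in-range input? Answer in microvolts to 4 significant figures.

5.306 µV

The full-scale span is 1.35 − (-0.041) = 1.391 V.
LSB = 1.391 V / 2^17 = 10.6125 µV.
|e|_max = LSB/2 = 5.306 µV.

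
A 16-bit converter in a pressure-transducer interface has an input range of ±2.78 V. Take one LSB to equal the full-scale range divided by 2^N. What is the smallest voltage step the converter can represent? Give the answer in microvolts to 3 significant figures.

84.8 µV

Span: 2.78 V − (-2.78 V) = 5.56 V.
There are 2^16 = 65536 steps.
One LSB is 5.56 V / 65536 = 84.8 µV.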